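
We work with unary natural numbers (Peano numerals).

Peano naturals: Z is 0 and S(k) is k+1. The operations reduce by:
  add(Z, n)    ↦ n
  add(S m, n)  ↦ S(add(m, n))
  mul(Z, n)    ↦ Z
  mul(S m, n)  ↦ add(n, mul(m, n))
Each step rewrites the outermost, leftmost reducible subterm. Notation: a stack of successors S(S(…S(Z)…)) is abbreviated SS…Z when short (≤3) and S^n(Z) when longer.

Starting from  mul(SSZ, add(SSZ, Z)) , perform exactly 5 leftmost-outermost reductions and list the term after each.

Answer: after 5 steps: S(S(add(add(Z, Z), mul(SZ, add(SSZ, Z)))))

Derivation:
  start: mul(SSZ, add(SSZ, Z))
  [1] add(add(SSZ, Z), mul(SZ, add(SSZ, Z)))
  [2] add(S(add(SZ, Z)), mul(SZ, add(SSZ, Z)))
  [3] S(add(add(SZ, Z), mul(SZ, add(SSZ, Z))))
  [4] S(add(S(add(Z, Z)), mul(SZ, add(SSZ, Z))))
  [5] S(S(add(add(Z, Z), mul(SZ, add(SSZ, Z)))))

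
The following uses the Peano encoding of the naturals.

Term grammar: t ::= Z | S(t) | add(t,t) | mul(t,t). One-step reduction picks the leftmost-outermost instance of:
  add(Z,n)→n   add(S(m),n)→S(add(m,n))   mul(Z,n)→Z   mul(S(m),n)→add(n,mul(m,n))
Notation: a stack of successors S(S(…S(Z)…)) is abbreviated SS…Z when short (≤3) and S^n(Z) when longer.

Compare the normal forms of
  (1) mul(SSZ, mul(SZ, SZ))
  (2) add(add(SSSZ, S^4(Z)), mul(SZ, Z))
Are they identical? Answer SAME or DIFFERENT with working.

Term A:
  start: mul(SSZ, mul(SZ, SZ))
  →1  add(mul(SZ, SZ), mul(SZ, mul(SZ, SZ)))
  →2  add(add(SZ, mul(Z, SZ)), mul(SZ, mul(SZ, SZ)))
  →3  add(S(add(Z, mul(Z, SZ))), mul(SZ, mul(SZ, SZ)))
  →4  S(add(add(Z, mul(Z, SZ)), mul(SZ, mul(SZ, SZ))))
  →5  S(add(mul(Z, SZ), mul(SZ, mul(SZ, SZ))))
  →6  S(add(Z, mul(SZ, mul(SZ, SZ))))
  →7  S(mul(SZ, mul(SZ, SZ)))
  →8  S(add(mul(SZ, SZ), mul(Z, mul(SZ, SZ))))
  →9  S(add(add(SZ, mul(Z, SZ)), mul(Z, mul(SZ, SZ))))
  →10  S(add(S(add(Z, mul(Z, SZ))), mul(Z, mul(SZ, SZ))))
  →11  S(S(add(add(Z, mul(Z, SZ)), mul(Z, mul(SZ, SZ)))))
  →12  S(S(add(mul(Z, SZ), mul(Z, mul(SZ, SZ)))))
  →13  S(S(add(Z, mul(Z, mul(SZ, SZ)))))
  →14  S(S(mul(Z, mul(SZ, SZ))))
  →15  SSZ

Term B:
  start: add(add(SSSZ, S^4(Z)), mul(SZ, Z))
  →1  add(S(add(SSZ, S^4(Z))), mul(SZ, Z))
  →2  S(add(add(SSZ, S^4(Z)), mul(SZ, Z)))
  →3  S(add(S(add(SZ, S^4(Z))), mul(SZ, Z)))
  →4  S(S(add(add(SZ, S^4(Z)), mul(SZ, Z))))
  →5  S(S(add(S(add(Z, S^4(Z))), mul(SZ, Z))))
  →6  S(S(S(add(add(Z, S^4(Z)), mul(SZ, Z)))))
  →7  S(S(S(add(S^4(Z), mul(SZ, Z)))))
  →8  S(S(S(S(add(SSSZ, mul(SZ, Z))))))
  →9  S(S(S(S(S(add(SSZ, mul(SZ, Z)))))))
  →10  S(S(S(S(S(S(add(SZ, mul(SZ, Z))))))))
  →11  S(S(S(S(S(S(S(add(Z, mul(SZ, Z)))))))))
  →12  S(S(S(S(S(S(S(mul(SZ, Z))))))))
  →13  S(S(S(S(S(S(S(add(Z, mul(Z, Z)))))))))
  →14  S(S(S(S(S(S(S(mul(Z, Z))))))))
  →15  S^7(Z)

Answer: DIFFERENT — A ⇓ SSZ, B ⇓ S^7(Z)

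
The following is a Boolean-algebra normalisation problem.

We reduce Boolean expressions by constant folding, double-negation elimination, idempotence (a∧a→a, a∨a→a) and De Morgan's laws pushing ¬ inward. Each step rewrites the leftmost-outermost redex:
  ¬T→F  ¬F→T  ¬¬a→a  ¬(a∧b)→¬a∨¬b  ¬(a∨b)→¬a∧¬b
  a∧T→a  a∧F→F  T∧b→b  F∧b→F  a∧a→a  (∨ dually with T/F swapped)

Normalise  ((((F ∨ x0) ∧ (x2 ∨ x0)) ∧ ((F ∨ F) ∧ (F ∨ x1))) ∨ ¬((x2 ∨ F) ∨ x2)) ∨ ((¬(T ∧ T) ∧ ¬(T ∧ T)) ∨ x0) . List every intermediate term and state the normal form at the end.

  start: ((((F ∨ x0) ∧ (x2 ∨ x0)) ∧ ((F ∨ F) ∧ (F ∨ x1))) ∨ ¬((x2 ∨ F) ∨ x2)) ∨ ((¬(T ∧ T) ∧ ¬(T ∧ T)) ∨ x0)
  →1  (((x0 ∧ (x2 ∨ x0)) ∧ ((F ∨ F) ∧ (F ∨ x1))) ∨ ¬((x2 ∨ F) ∨ x2)) ∨ ((¬(T ∧ T) ∧ ¬(T ∧ T)) ∨ x0)
  →2  (((x0 ∧ (x2 ∨ x0)) ∧ (F ∧ (F ∨ x1))) ∨ ¬((x2 ∨ F) ∨ x2)) ∨ ((¬(T ∧ T) ∧ ¬(T ∧ T)) ∨ x0)
  →3  (((x0 ∧ (x2 ∨ x0)) ∧ F) ∨ ¬((x2 ∨ F) ∨ x2)) ∨ ((¬(T ∧ T) ∧ ¬(T ∧ T)) ∨ x0)
  →4  (F ∨ ¬((x2 ∨ F) ∨ x2)) ∨ ((¬(T ∧ T) ∧ ¬(T ∧ T)) ∨ x0)
  →5  ¬((x2 ∨ F) ∨ x2) ∨ ((¬(T ∧ T) ∧ ¬(T ∧ T)) ∨ x0)
  →6  (¬(x2 ∨ F) ∧ ¬x2) ∨ ((¬(T ∧ T) ∧ ¬(T ∧ T)) ∨ x0)
  →7  ((¬x2 ∧ ¬F) ∧ ¬x2) ∨ ((¬(T ∧ T) ∧ ¬(T ∧ T)) ∨ x0)
  →8  ((¬x2 ∧ T) ∧ ¬x2) ∨ ((¬(T ∧ T) ∧ ¬(T ∧ T)) ∨ x0)
  →9  (¬x2 ∧ ¬x2) ∨ ((¬(T ∧ T) ∧ ¬(T ∧ T)) ∨ x0)
  →10  ¬x2 ∨ ((¬(T ∧ T) ∧ ¬(T ∧ T)) ∨ x0)
  →11  ¬x2 ∨ (¬(T ∧ T) ∨ x0)
  →12  ¬x2 ∨ ((¬T ∨ ¬T) ∨ x0)
  →13  ¬x2 ∨ (¬T ∨ x0)
  →14  ¬x2 ∨ (F ∨ x0)
  →15  ¬x2 ∨ x0

Answer: normal form = ¬x2 ∨ x0  (in 15 steps)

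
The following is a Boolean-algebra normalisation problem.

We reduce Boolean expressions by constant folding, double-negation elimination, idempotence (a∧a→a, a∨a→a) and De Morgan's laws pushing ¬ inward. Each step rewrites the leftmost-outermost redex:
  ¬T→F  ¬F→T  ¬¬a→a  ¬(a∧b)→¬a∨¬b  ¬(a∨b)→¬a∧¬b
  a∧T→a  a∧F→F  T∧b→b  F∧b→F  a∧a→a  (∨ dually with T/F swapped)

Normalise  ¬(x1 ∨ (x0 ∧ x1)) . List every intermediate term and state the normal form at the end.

Answer: normal form = ¬x1 ∧ (¬x0 ∨ ¬x1)  (in 2 steps)

Derivation:
  start: ¬(x1 ∨ (x0 ∧ x1))
  [1] ¬x1 ∧ ¬(x0 ∧ x1)
  [2] ¬x1 ∧ (¬x0 ∨ ¬x1)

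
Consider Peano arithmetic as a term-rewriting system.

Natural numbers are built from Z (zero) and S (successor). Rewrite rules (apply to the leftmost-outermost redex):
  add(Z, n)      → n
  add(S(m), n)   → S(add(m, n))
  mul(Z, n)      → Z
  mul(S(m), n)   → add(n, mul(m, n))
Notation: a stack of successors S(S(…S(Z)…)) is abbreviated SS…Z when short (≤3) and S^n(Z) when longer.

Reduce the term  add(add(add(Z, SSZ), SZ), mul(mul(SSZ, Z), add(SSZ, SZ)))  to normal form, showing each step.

Answer: normal form = SSSZ  (in 14 steps)

Derivation:
  start: add(add(add(Z, SSZ), SZ), mul(mul(SSZ, Z), add(SSZ, SZ)))
  →1  add(add(SSZ, SZ), mul(mul(SSZ, Z), add(SSZ, SZ)))
  →2  add(S(add(SZ, SZ)), mul(mul(SSZ, Z), add(SSZ, SZ)))
  →3  S(add(add(SZ, SZ), mul(mul(SSZ, Z), add(SSZ, SZ))))
  →4  S(add(S(add(Z, SZ)), mul(mul(SSZ, Z), add(SSZ, SZ))))
  →5  S(S(add(add(Z, SZ), mul(mul(SSZ, Z), add(SSZ, SZ)))))
  →6  S(S(add(SZ, mul(mul(SSZ, Z), add(SSZ, SZ)))))
  →7  S(S(S(add(Z, mul(mul(SSZ, Z), add(SSZ, SZ))))))
  →8  S(S(S(mul(mul(SSZ, Z), add(SSZ, SZ)))))
  →9  S(S(S(mul(add(Z, mul(SZ, Z)), add(SSZ, SZ)))))
  →10  S(S(S(mul(mul(SZ, Z), add(SSZ, SZ)))))
  →11  S(S(S(mul(add(Z, mul(Z, Z)), add(SSZ, SZ)))))
  →12  S(S(S(mul(mul(Z, Z), add(SSZ, SZ)))))
  →13  S(S(S(mul(Z, add(SSZ, SZ)))))
  →14  SSSZ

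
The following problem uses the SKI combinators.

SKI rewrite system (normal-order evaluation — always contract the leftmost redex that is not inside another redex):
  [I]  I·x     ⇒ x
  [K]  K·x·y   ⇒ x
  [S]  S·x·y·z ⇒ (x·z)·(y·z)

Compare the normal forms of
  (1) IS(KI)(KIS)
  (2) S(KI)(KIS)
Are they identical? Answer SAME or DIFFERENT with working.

Term A:
  start: IS(KI)(KIS)
  →1  S(KI)(KIS)
  →2  S(KI)I

Term B:
  start: S(KI)(KIS)
  →1  S(KI)I

Answer: SAME — A ⇓ S(KI)I, B ⇓ S(KI)I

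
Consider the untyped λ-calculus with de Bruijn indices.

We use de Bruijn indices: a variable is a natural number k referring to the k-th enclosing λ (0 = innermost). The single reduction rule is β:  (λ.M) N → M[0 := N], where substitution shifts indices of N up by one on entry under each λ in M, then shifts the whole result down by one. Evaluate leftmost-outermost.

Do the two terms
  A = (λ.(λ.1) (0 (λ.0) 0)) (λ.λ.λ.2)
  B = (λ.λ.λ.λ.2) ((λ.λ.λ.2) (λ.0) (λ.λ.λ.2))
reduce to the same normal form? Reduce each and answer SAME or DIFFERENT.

Term A:
  start: (λ.(λ.1) (0 (λ.0) 0)) (λ.λ.λ.2)
  step 1: (λ.λ.λ.λ.2) ((λ.λ.λ.2) (λ.0) (λ.λ.λ.2))
  step 2: λ.λ.λ.2

Term B:
  start: (λ.λ.λ.λ.2) ((λ.λ.λ.2) (λ.0) (λ.λ.λ.2))
  step 1: λ.λ.λ.2

Answer: SAME — A ⇓ λ.λ.λ.2, B ⇓ λ.λ.λ.2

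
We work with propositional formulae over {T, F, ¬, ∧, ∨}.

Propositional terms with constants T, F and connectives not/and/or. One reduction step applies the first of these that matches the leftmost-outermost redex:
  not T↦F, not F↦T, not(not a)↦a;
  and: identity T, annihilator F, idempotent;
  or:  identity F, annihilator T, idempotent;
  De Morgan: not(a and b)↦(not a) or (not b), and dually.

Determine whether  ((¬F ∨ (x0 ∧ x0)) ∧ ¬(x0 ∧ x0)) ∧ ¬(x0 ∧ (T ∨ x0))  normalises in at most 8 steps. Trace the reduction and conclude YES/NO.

Answer: NO — after 8 steps the term is ¬x0 ∧ (¬x0 ∨ (F ∧ ¬x0)), not yet normal

Working:
  start: ((¬F ∨ (x0 ∧ x0)) ∧ ¬(x0 ∧ x0)) ∧ ¬(x0 ∧ (T ∨ x0))
  step 1: ((T ∨ (x0 ∧ x0)) ∧ ¬(x0 ∧ x0)) ∧ ¬(x0 ∧ (T ∨ x0))
  step 2: (T ∧ ¬(x0 ∧ x0)) ∧ ¬(x0 ∧ (T ∨ x0))
  step 3: ¬(x0 ∧ x0) ∧ ¬(x0 ∧ (T ∨ x0))
  step 4: (¬x0 ∨ ¬x0) ∧ ¬(x0 ∧ (T ∨ x0))
  step 5: ¬x0 ∧ ¬(x0 ∧ (T ∨ x0))
  step 6: ¬x0 ∧ (¬x0 ∨ ¬(T ∨ x0))
  step 7: ¬x0 ∧ (¬x0 ∨ (¬T ∧ ¬x0))
  step 8: ¬x0 ∧ (¬x0 ∨ (F ∧ ¬x0))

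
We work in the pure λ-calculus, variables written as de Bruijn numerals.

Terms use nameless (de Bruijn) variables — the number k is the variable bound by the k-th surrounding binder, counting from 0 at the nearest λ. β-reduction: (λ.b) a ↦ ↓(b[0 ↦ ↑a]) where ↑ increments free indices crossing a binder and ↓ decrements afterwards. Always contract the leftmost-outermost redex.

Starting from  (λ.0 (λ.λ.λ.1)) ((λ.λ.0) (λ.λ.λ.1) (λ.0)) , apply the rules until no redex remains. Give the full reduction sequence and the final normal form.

  start: (λ.0 (λ.λ.λ.1)) ((λ.λ.0) (λ.λ.λ.1) (λ.0))
  →1  (λ.λ.0) (λ.λ.λ.1) (λ.0) (λ.λ.λ.1)
  →2  (λ.0) (λ.0) (λ.λ.λ.1)
  →3  (λ.0) (λ.λ.λ.1)
  →4  λ.λ.λ.1

Answer: normal form = λ.λ.λ.1  (in 4 steps)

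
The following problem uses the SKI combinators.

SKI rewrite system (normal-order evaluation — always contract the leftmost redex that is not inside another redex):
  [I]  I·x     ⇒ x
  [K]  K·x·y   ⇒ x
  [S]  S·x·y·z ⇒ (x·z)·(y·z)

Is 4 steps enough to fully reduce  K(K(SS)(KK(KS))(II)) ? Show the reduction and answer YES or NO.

  start: K(K(SS)(KK(KS))(II))
  →1  K(SS(II))
  →2  K(SSI)

Answer: YES — reaches normal form K(SSI) in 2 ≤ 4 steps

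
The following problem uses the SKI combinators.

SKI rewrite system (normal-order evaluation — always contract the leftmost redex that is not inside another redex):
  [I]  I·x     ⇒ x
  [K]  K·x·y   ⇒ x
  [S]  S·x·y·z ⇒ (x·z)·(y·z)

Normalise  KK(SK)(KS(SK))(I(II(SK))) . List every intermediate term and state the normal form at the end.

Answer: normal form = S  (in 3 steps)

Working:
  start: KK(SK)(KS(SK))(I(II(SK)))
  step 1: K(KS(SK))(I(II(SK)))
  step 2: KS(SK)
  step 3: S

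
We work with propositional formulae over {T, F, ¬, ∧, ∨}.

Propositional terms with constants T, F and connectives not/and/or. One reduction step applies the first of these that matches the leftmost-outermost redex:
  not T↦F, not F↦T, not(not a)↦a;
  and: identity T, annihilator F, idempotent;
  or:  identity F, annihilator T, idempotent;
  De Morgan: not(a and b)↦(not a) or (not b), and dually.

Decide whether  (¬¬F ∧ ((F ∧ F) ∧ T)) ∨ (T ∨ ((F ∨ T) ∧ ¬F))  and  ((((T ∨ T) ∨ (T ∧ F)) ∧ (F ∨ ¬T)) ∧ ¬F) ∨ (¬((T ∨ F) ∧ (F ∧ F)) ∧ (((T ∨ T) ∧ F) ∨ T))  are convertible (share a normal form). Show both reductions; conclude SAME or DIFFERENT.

Answer: SAME — A ⇓ T, B ⇓ T

Working:
Term A:
  start: (¬¬F ∧ ((F ∧ F) ∧ T)) ∨ (T ∨ ((F ∨ T) ∧ ¬F))
  [1] (F ∧ ((F ∧ F) ∧ T)) ∨ (T ∨ ((F ∨ T) ∧ ¬F))
  [2] F ∨ (T ∨ ((F ∨ T) ∧ ¬F))
  [3] T ∨ ((F ∨ T) ∧ ¬F)
  [4] T

Term B:
  start: ((((T ∨ T) ∨ (T ∧ F)) ∧ (F ∨ ¬T)) ∧ ¬F) ∨ (¬((T ∨ F) ∧ (F ∧ F)) ∧ (((T ∨ T) ∧ F) ∨ T))
  [1] (((T ∨ (T ∧ F)) ∧ (F ∨ ¬T)) ∧ ¬F) ∨ (¬((T ∨ F) ∧ (F ∧ F)) ∧ (((T ∨ T) ∧ F) ∨ T))
  [2] ((T ∧ (F ∨ ¬T)) ∧ ¬F) ∨ (¬((T ∨ F) ∧ (F ∧ F)) ∧ (((T ∨ T) ∧ F) ∨ T))
  [3] ((F ∨ ¬T) ∧ ¬F) ∨ (¬((T ∨ F) ∧ (F ∧ F)) ∧ (((T ∨ T) ∧ F) ∨ T))
  [4] (¬T ∧ ¬F) ∨ (¬((T ∨ F) ∧ (F ∧ F)) ∧ (((T ∨ T) ∧ F) ∨ T))
  [5] (F ∧ ¬F) ∨ (¬((T ∨ F) ∧ (F ∧ F)) ∧ (((T ∨ T) ∧ F) ∨ T))
  [6] F ∨ (¬((T ∨ F) ∧ (F ∧ F)) ∧ (((T ∨ T) ∧ F) ∨ T))
  [7] ¬((T ∨ F) ∧ (F ∧ F)) ∧ (((T ∨ T) ∧ F) ∨ T)
  [8] (¬(T ∨ F) ∨ ¬(F ∧ F)) ∧ (((T ∨ T) ∧ F) ∨ T)
  [9] ((¬T ∧ ¬F) ∨ ¬(F ∧ F)) ∧ (((T ∨ T) ∧ F) ∨ T)
  [10] ((F ∧ ¬F) ∨ ¬(F ∧ F)) ∧ (((T ∨ T) ∧ F) ∨ T)
  [11] (F ∨ ¬(F ∧ F)) ∧ (((T ∨ T) ∧ F) ∨ T)
  [12] ¬(F ∧ F) ∧ (((T ∨ T) ∧ F) ∨ T)
  [13] (¬F ∨ ¬F) ∧ (((T ∨ T) ∧ F) ∨ T)
  [14] ¬F ∧ (((T ∨ T) ∧ F) ∨ T)
  [15] T ∧ (((T ∨ T) ∧ F) ∨ T)
  [16] ((T ∨ T) ∧ F) ∨ T
  [17] T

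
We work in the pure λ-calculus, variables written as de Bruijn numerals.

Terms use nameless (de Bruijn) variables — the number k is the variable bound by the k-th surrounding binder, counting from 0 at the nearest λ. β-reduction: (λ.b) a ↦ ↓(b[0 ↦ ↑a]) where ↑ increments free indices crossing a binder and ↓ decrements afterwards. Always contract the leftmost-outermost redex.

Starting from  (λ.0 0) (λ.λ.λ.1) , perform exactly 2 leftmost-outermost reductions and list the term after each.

Answer: after 2 steps: λ.λ.1

Reduction:
  start: (λ.0 0) (λ.λ.λ.1)
  step 1: (λ.λ.λ.1) (λ.λ.λ.1)
  step 2: λ.λ.1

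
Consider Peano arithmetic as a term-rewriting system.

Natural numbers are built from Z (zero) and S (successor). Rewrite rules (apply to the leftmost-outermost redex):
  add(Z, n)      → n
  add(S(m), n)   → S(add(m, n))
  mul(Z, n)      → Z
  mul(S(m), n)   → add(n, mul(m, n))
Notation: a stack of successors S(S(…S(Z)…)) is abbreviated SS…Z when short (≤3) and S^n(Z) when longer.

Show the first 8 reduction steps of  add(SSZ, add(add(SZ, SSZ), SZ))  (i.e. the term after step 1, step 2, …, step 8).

  start: add(SSZ, add(add(SZ, SSZ), SZ))
  step 1: S(add(SZ, add(add(SZ, SSZ), SZ)))
  step 2: S(S(add(Z, add(add(SZ, SSZ), SZ))))
  step 3: S(S(add(add(SZ, SSZ), SZ)))
  step 4: S(S(add(S(add(Z, SSZ)), SZ)))
  step 5: S(S(S(add(add(Z, SSZ), SZ))))
  step 6: S(S(S(add(SSZ, SZ))))
  step 7: S(S(S(S(add(SZ, SZ)))))
  step 8: S(S(S(S(S(add(Z, SZ))))))

Answer: after 8 steps: S(S(S(S(S(add(Z, SZ))))))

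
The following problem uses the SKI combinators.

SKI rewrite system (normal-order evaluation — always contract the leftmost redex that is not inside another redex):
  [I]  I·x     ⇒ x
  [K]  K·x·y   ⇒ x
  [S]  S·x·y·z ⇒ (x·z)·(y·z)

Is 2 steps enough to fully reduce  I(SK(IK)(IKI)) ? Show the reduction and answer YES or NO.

  start: I(SK(IK)(IKI))
  →1  SK(IK)(IKI)
  →2  K(IKI)(IK(IKI))

Answer: NO — after 2 steps the term is K(IKI)(IK(IKI)), not yet normal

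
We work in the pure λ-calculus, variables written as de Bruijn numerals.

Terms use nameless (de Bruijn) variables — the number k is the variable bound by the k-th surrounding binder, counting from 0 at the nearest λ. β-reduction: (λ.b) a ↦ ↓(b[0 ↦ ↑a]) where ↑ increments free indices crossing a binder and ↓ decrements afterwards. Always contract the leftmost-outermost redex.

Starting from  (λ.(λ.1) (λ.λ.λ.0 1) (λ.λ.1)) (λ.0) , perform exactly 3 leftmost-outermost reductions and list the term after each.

Answer: after 3 steps: λ.λ.1

Reduction:
  start: (λ.(λ.1) (λ.λ.λ.0 1) (λ.λ.1)) (λ.0)
  step 1: (λ.λ.0) (λ.λ.λ.0 1) (λ.λ.1)
  step 2: (λ.0) (λ.λ.1)
  step 3: λ.λ.1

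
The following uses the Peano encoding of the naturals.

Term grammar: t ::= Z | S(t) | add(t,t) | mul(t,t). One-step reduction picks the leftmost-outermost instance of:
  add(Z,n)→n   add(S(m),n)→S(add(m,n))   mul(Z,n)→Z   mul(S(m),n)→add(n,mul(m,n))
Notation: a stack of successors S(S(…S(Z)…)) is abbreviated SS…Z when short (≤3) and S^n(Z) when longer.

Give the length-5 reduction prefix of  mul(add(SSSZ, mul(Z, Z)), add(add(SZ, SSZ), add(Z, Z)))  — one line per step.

Answer: after 5 steps: S(add(add(add(Z, SSZ), add(Z, Z)), mul(add(SSZ, mul(Z, Z)), add(add(SZ, SSZ), add(Z, Z)))))

Reduction:
  start: mul(add(SSSZ, mul(Z, Z)), add(add(SZ, SSZ), add(Z, Z)))
  →1  mul(S(add(SSZ, mul(Z, Z))), add(add(SZ, SSZ), add(Z, Z)))
  →2  add(add(add(SZ, SSZ), add(Z, Z)), mul(add(SSZ, mul(Z, Z)), add(add(SZ, SSZ), add(Z, Z))))
  →3  add(add(S(add(Z, SSZ)), add(Z, Z)), mul(add(SSZ, mul(Z, Z)), add(add(SZ, SSZ), add(Z, Z))))
  →4  add(S(add(add(Z, SSZ), add(Z, Z))), mul(add(SSZ, mul(Z, Z)), add(add(SZ, SSZ), add(Z, Z))))
  →5  S(add(add(add(Z, SSZ), add(Z, Z)), mul(add(SSZ, mul(Z, Z)), add(add(SZ, SSZ), add(Z, Z)))))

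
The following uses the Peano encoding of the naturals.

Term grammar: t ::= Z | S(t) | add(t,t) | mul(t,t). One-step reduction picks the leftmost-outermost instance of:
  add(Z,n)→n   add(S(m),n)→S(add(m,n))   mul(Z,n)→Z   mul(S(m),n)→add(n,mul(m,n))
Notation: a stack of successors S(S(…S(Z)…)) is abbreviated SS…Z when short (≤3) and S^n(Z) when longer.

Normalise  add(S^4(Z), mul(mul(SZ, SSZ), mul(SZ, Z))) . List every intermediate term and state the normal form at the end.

Answer: normal form = S^4(Z)  (in 21 steps)

Derivation:
  start: add(S^4(Z), mul(mul(SZ, SSZ), mul(SZ, Z)))
  →1  S(add(SSSZ, mul(mul(SZ, SSZ), mul(SZ, Z))))
  →2  S(S(add(SSZ, mul(mul(SZ, SSZ), mul(SZ, Z)))))
  →3  S(S(S(add(SZ, mul(mul(SZ, SSZ), mul(SZ, Z))))))
  →4  S(S(S(S(add(Z, mul(mul(SZ, SSZ), mul(SZ, Z)))))))
  →5  S(S(S(S(mul(mul(SZ, SSZ), mul(SZ, Z))))))
  →6  S(S(S(S(mul(add(SSZ, mul(Z, SSZ)), mul(SZ, Z))))))
  →7  S(S(S(S(mul(S(add(SZ, mul(Z, SSZ))), mul(SZ, Z))))))
  →8  S(S(S(S(add(mul(SZ, Z), mul(add(SZ, mul(Z, SSZ)), mul(SZ, Z)))))))
  →9  S(S(S(S(add(add(Z, mul(Z, Z)), mul(add(SZ, mul(Z, SSZ)), mul(SZ, Z)))))))
  →10  S(S(S(S(add(mul(Z, Z), mul(add(SZ, mul(Z, SSZ)), mul(SZ, Z)))))))
  →11  S(S(S(S(add(Z, mul(add(SZ, mul(Z, SSZ)), mul(SZ, Z)))))))
  →12  S(S(S(S(mul(add(SZ, mul(Z, SSZ)), mul(SZ, Z))))))
  →13  S(S(S(S(mul(S(add(Z, mul(Z, SSZ))), mul(SZ, Z))))))
  →14  S(S(S(S(add(mul(SZ, Z), mul(add(Z, mul(Z, SSZ)), mul(SZ, Z)))))))
  →15  S(S(S(S(add(add(Z, mul(Z, Z)), mul(add(Z, mul(Z, SSZ)), mul(SZ, Z)))))))
  →16  S(S(S(S(add(mul(Z, Z), mul(add(Z, mul(Z, SSZ)), mul(SZ, Z)))))))
  →17  S(S(S(S(add(Z, mul(add(Z, mul(Z, SSZ)), mul(SZ, Z)))))))
  →18  S(S(S(S(mul(add(Z, mul(Z, SSZ)), mul(SZ, Z))))))
  →19  S(S(S(S(mul(mul(Z, SSZ), mul(SZ, Z))))))
  →20  S(S(S(S(mul(Z, mul(SZ, Z))))))
  →21  S^4(Z)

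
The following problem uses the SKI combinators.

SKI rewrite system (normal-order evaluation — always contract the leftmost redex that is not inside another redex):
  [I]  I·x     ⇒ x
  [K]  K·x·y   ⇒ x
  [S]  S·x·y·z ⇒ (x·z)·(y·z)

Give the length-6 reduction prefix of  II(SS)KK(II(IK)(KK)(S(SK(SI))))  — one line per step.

Answer: after 6 steps: I(IK)(KK)(S(SK(SI)))

Working:
  start: II(SS)KK(II(IK)(KK)(S(SK(SI))))
  step 1: I(SS)KK(II(IK)(KK)(S(SK(SI))))
  step 2: SSKK(II(IK)(KK)(S(SK(SI))))
  step 3: SK(KK)(II(IK)(KK)(S(SK(SI))))
  step 4: K(II(IK)(KK)(S(SK(SI))))(KK(II(IK)(KK)(S(SK(SI)))))
  step 5: II(IK)(KK)(S(SK(SI)))
  step 6: I(IK)(KK)(S(SK(SI)))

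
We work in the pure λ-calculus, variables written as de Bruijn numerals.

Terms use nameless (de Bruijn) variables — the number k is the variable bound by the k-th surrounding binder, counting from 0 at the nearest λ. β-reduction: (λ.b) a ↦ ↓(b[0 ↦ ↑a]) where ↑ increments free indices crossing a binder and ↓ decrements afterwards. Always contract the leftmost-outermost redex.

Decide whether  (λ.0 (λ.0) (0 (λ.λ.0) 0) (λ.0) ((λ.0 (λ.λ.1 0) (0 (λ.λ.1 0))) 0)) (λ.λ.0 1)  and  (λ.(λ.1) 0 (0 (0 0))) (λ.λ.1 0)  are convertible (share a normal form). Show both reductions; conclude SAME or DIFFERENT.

Answer: SAME — A ⇓ λ.λ.1 0, B ⇓ λ.λ.1 0

Derivation:
Term A:
  start: (λ.0 (λ.0) (0 (λ.λ.0) 0) (λ.0) ((λ.0 (λ.λ.1 0) (0 (λ.λ.1 0))) 0)) (λ.λ.0 1)
  →1  (λ.λ.0 1) (λ.0) ((λ.λ.0 1) (λ.λ.0) (λ.λ.0 1)) (λ.0) ((λ.0 (λ.λ.1 0) (0 (λ.λ.1 0))) (λ.λ.0 1))
  →2  (λ.0 (λ.0)) ((λ.λ.0 1) (λ.λ.0) (λ.λ.0 1)) (λ.0) ((λ.0 (λ.λ.1 0) (0 (λ.λ.1 0))) (λ.λ.0 1))
  →3  (λ.λ.0 1) (λ.λ.0) (λ.λ.0 1) (λ.0) (λ.0) ((λ.0 (λ.λ.1 0) (0 (λ.λ.1 0))) (λ.λ.0 1))
  →4  (λ.0 (λ.λ.0)) (λ.λ.0 1) (λ.0) (λ.0) ((λ.0 (λ.λ.1 0) (0 (λ.λ.1 0))) (λ.λ.0 1))
  →5  (λ.λ.0 1) (λ.λ.0) (λ.0) (λ.0) ((λ.0 (λ.λ.1 0) (0 (λ.λ.1 0))) (λ.λ.0 1))
  →6  (λ.0 (λ.λ.0)) (λ.0) (λ.0) ((λ.0 (λ.λ.1 0) (0 (λ.λ.1 0))) (λ.λ.0 1))
  →7  (λ.0) (λ.λ.0) (λ.0) ((λ.0 (λ.λ.1 0) (0 (λ.λ.1 0))) (λ.λ.0 1))
  →8  (λ.λ.0) (λ.0) ((λ.0 (λ.λ.1 0) (0 (λ.λ.1 0))) (λ.λ.0 1))
  →9  (λ.0) ((λ.0 (λ.λ.1 0) (0 (λ.λ.1 0))) (λ.λ.0 1))
  →10  (λ.0 (λ.λ.1 0) (0 (λ.λ.1 0))) (λ.λ.0 1)
  →11  (λ.λ.0 1) (λ.λ.1 0) ((λ.λ.0 1) (λ.λ.1 0))
  →12  (λ.0 (λ.λ.1 0)) ((λ.λ.0 1) (λ.λ.1 0))
  →13  (λ.λ.0 1) (λ.λ.1 0) (λ.λ.1 0)
  →14  (λ.0 (λ.λ.1 0)) (λ.λ.1 0)
  →15  (λ.λ.1 0) (λ.λ.1 0)
  →16  λ.(λ.λ.1 0) 0
  →17  λ.λ.1 0

Term B:
  start: (λ.(λ.1) 0 (0 (0 0))) (λ.λ.1 0)
  →1  (λ.λ.λ.1 0) (λ.λ.1 0) ((λ.λ.1 0) ((λ.λ.1 0) (λ.λ.1 0)))
  →2  (λ.λ.1 0) ((λ.λ.1 0) ((λ.λ.1 0) (λ.λ.1 0)))
  →3  λ.(λ.λ.1 0) ((λ.λ.1 0) (λ.λ.1 0)) 0
  →4  λ.(λ.(λ.λ.1 0) (λ.λ.1 0) 0) 0
  →5  λ.(λ.λ.1 0) (λ.λ.1 0) 0
  →6  λ.(λ.(λ.λ.1 0) 0) 0
  →7  λ.(λ.λ.1 0) 0
  →8  λ.λ.1 0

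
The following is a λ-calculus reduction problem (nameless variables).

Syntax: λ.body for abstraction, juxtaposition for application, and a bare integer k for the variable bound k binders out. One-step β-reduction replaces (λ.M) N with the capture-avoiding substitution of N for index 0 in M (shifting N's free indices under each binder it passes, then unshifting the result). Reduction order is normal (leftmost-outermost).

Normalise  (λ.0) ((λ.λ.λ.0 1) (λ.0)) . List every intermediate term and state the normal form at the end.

Answer: normal form = λ.λ.0 1  (in 2 steps)

Working:
  start: (λ.0) ((λ.λ.λ.0 1) (λ.0))
  →1  (λ.λ.λ.0 1) (λ.0)
  →2  λ.λ.0 1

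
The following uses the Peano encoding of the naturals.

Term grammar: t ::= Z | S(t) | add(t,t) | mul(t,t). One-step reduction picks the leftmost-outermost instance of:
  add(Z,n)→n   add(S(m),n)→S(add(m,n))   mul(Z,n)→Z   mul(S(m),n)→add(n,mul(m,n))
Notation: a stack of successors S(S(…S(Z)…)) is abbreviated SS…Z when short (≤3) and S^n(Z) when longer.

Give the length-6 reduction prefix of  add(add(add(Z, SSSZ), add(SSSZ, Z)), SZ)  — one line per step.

Answer: after 6 steps: S(S(add(S(add(Z, add(SSSZ, Z))), SZ)))

Reduction:
  start: add(add(add(Z, SSSZ), add(SSSZ, Z)), SZ)
  [1] add(add(SSSZ, add(SSSZ, Z)), SZ)
  [2] add(S(add(SSZ, add(SSSZ, Z))), SZ)
  [3] S(add(add(SSZ, add(SSSZ, Z)), SZ))
  [4] S(add(S(add(SZ, add(SSSZ, Z))), SZ))
  [5] S(S(add(add(SZ, add(SSSZ, Z)), SZ)))
  [6] S(S(add(S(add(Z, add(SSSZ, Z))), SZ)))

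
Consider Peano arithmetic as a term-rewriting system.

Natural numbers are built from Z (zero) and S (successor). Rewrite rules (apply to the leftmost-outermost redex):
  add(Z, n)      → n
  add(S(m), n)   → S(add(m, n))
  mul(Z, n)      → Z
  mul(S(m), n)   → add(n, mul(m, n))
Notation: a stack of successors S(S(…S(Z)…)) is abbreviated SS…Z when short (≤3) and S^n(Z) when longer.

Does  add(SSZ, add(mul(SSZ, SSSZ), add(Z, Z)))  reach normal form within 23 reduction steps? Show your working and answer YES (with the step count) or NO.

  start: add(SSZ, add(mul(SSZ, SSSZ), add(Z, Z)))
  →1  S(add(SZ, add(mul(SSZ, SSSZ), add(Z, Z))))
  →2  S(S(add(Z, add(mul(SSZ, SSSZ), add(Z, Z)))))
  →3  S(S(add(mul(SSZ, SSSZ), add(Z, Z))))
  →4  S(S(add(add(SSSZ, mul(SZ, SSSZ)), add(Z, Z))))
  →5  S(S(add(S(add(SSZ, mul(SZ, SSSZ))), add(Z, Z))))
  →6  S(S(S(add(add(SSZ, mul(SZ, SSSZ)), add(Z, Z)))))
  →7  S(S(S(add(S(add(SZ, mul(SZ, SSSZ))), add(Z, Z)))))
  →8  S(S(S(S(add(add(SZ, mul(SZ, SSSZ)), add(Z, Z))))))
  →9  S(S(S(S(add(S(add(Z, mul(SZ, SSSZ))), add(Z, Z))))))
  →10  S(S(S(S(S(add(add(Z, mul(SZ, SSSZ)), add(Z, Z)))))))
  →11  S(S(S(S(S(add(mul(SZ, SSSZ), add(Z, Z)))))))
  →12  S(S(S(S(S(add(add(SSSZ, mul(Z, SSSZ)), add(Z, Z)))))))
  →13  S(S(S(S(S(add(S(add(SSZ, mul(Z, SSSZ))), add(Z, Z)))))))
  →14  S(S(S(S(S(S(add(add(SSZ, mul(Z, SSSZ)), add(Z, Z))))))))
  →15  S(S(S(S(S(S(add(S(add(SZ, mul(Z, SSSZ))), add(Z, Z))))))))
  →16  S(S(S(S(S(S(S(add(add(SZ, mul(Z, SSSZ)), add(Z, Z)))))))))
  →17  S(S(S(S(S(S(S(add(S(add(Z, mul(Z, SSSZ))), add(Z, Z)))))))))
  →18  S(S(S(S(S(S(S(S(add(add(Z, mul(Z, SSSZ)), add(Z, Z))))))))))
  →19  S(S(S(S(S(S(S(S(add(mul(Z, SSSZ), add(Z, Z))))))))))
  →20  S(S(S(S(S(S(S(S(add(Z, add(Z, Z))))))))))
  →21  S(S(S(S(S(S(S(S(add(Z, Z)))))))))
  →22  S^8(Z)

Answer: YES — reaches normal form S^8(Z) in 22 ≤ 23 steps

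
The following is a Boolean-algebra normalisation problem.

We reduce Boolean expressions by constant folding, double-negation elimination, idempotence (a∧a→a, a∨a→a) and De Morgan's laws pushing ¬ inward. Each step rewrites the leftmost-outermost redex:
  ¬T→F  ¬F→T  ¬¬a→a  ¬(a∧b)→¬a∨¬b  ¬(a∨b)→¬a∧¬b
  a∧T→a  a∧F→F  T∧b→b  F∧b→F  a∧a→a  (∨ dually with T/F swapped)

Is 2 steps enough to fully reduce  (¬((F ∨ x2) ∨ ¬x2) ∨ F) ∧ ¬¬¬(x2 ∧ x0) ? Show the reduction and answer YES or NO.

Answer: NO — after 2 steps the term is (¬(F ∨ x2) ∧ ¬¬x2) ∧ ¬¬¬(x2 ∧ x0), not yet normal

Working:
  start: (¬((F ∨ x2) ∨ ¬x2) ∨ F) ∧ ¬¬¬(x2 ∧ x0)
  step 1: ¬((F ∨ x2) ∨ ¬x2) ∧ ¬¬¬(x2 ∧ x0)
  step 2: (¬(F ∨ x2) ∧ ¬¬x2) ∧ ¬¬¬(x2 ∧ x0)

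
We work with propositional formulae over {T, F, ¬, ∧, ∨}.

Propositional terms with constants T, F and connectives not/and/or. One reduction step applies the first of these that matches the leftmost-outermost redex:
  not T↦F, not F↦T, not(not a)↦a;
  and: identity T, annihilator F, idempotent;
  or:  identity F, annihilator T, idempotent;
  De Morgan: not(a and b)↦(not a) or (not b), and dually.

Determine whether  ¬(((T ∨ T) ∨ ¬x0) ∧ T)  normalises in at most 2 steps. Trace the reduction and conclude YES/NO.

Answer: NO — after 2 steps the term is (¬(T ∨ T) ∧ ¬¬x0) ∨ ¬T, not yet normal

Derivation:
  start: ¬(((T ∨ T) ∨ ¬x0) ∧ T)
  step 1: ¬((T ∨ T) ∨ ¬x0) ∨ ¬T
  step 2: (¬(T ∨ T) ∧ ¬¬x0) ∨ ¬T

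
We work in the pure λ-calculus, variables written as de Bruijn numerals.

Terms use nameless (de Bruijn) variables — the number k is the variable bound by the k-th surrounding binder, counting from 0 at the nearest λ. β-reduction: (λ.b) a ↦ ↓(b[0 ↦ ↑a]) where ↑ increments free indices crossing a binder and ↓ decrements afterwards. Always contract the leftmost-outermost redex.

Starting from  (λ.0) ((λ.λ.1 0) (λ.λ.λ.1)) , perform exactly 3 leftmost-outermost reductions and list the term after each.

  start: (λ.0) ((λ.λ.1 0) (λ.λ.λ.1))
  step 1: (λ.λ.1 0) (λ.λ.λ.1)
  step 2: λ.(λ.λ.λ.1) 0
  step 3: λ.λ.λ.1

Answer: after 3 steps: λ.λ.λ.1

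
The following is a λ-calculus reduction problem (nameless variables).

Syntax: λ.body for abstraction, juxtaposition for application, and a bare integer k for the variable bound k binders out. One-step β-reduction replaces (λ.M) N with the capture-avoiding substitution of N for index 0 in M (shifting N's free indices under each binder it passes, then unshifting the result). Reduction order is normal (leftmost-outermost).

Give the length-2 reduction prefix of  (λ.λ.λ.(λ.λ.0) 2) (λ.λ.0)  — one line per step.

  start: (λ.λ.λ.(λ.λ.0) 2) (λ.λ.0)
  step 1: λ.λ.(λ.λ.0) (λ.λ.0)
  step 2: λ.λ.λ.0

Answer: after 2 steps: λ.λ.λ.0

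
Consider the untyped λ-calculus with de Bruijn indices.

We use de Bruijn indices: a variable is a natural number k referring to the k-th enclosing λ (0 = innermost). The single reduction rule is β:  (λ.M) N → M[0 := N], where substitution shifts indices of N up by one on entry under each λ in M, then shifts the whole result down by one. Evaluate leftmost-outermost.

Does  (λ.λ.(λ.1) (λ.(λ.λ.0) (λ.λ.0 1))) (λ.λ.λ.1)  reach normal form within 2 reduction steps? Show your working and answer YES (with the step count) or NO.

  start: (λ.λ.(λ.1) (λ.(λ.λ.0) (λ.λ.0 1))) (λ.λ.λ.1)
  step 1: λ.(λ.1) (λ.(λ.λ.0) (λ.λ.0 1))
  step 2: λ.0

Answer: YES — reaches normal form λ.0 in 2 ≤ 2 steps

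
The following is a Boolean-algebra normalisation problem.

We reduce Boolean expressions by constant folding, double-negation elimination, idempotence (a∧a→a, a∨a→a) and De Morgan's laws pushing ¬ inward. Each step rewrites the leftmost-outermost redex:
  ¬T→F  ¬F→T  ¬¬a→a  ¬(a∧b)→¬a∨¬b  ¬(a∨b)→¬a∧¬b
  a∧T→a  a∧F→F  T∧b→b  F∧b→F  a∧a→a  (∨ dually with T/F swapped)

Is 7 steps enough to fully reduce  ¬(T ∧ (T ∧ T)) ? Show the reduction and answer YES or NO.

Answer: YES — reaches normal form F in 6 ≤ 7 steps

Working:
  start: ¬(T ∧ (T ∧ T))
  →1  ¬T ∨ ¬(T ∧ T)
  →2  F ∨ ¬(T ∧ T)
  →3  ¬(T ∧ T)
  →4  ¬T ∨ ¬T
  →5  ¬T
  →6  F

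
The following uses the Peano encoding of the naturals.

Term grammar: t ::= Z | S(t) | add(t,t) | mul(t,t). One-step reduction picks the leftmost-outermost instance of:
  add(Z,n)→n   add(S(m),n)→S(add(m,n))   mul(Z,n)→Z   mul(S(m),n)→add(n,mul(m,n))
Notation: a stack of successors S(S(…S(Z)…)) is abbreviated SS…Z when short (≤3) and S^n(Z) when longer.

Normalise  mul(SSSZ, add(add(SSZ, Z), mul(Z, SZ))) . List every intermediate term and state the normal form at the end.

Answer: normal form = S^6(Z)  (in 34 steps)

Reduction:
  start: mul(SSSZ, add(add(SSZ, Z), mul(Z, SZ)))
  [1] add(add(add(SSZ, Z), mul(Z, SZ)), mul(SSZ, add(add(SSZ, Z), mul(Z, SZ))))
  [2] add(add(S(add(SZ, Z)), mul(Z, SZ)), mul(SSZ, add(add(SSZ, Z), mul(Z, SZ))))
  [3] add(S(add(add(SZ, Z), mul(Z, SZ))), mul(SSZ, add(add(SSZ, Z), mul(Z, SZ))))
  [4] S(add(add(add(SZ, Z), mul(Z, SZ)), mul(SSZ, add(add(SSZ, Z), mul(Z, SZ)))))
  [5] S(add(add(S(add(Z, Z)), mul(Z, SZ)), mul(SSZ, add(add(SSZ, Z), mul(Z, SZ)))))
  [6] S(add(S(add(add(Z, Z), mul(Z, SZ))), mul(SSZ, add(add(SSZ, Z), mul(Z, SZ)))))
  [7] S(S(add(add(add(Z, Z), mul(Z, SZ)), mul(SSZ, add(add(SSZ, Z), mul(Z, SZ))))))
  [8] S(S(add(add(Z, mul(Z, SZ)), mul(SSZ, add(add(SSZ, Z), mul(Z, SZ))))))
  [9] S(S(add(mul(Z, SZ), mul(SSZ, add(add(SSZ, Z), mul(Z, SZ))))))
  [10] S(S(add(Z, mul(SSZ, add(add(SSZ, Z), mul(Z, SZ))))))
  [11] S(S(mul(SSZ, add(add(SSZ, Z), mul(Z, SZ)))))
  [12] S(S(add(add(add(SSZ, Z), mul(Z, SZ)), mul(SZ, add(add(SSZ, Z), mul(Z, SZ))))))
  [13] S(S(add(add(S(add(SZ, Z)), mul(Z, SZ)), mul(SZ, add(add(SSZ, Z), mul(Z, SZ))))))
  [14] S(S(add(S(add(add(SZ, Z), mul(Z, SZ))), mul(SZ, add(add(SSZ, Z), mul(Z, SZ))))))
  [15] S(S(S(add(add(add(SZ, Z), mul(Z, SZ)), mul(SZ, add(add(SSZ, Z), mul(Z, SZ)))))))
  [16] S(S(S(add(add(S(add(Z, Z)), mul(Z, SZ)), mul(SZ, add(add(SSZ, Z), mul(Z, SZ)))))))
  [17] S(S(S(add(S(add(add(Z, Z), mul(Z, SZ))), mul(SZ, add(add(SSZ, Z), mul(Z, SZ)))))))
  [18] S(S(S(S(add(add(add(Z, Z), mul(Z, SZ)), mul(SZ, add(add(SSZ, Z), mul(Z, SZ))))))))
  [19] S(S(S(S(add(add(Z, mul(Z, SZ)), mul(SZ, add(add(SSZ, Z), mul(Z, SZ))))))))
  [20] S(S(S(S(add(mul(Z, SZ), mul(SZ, add(add(SSZ, Z), mul(Z, SZ))))))))
  [21] S(S(S(S(add(Z, mul(SZ, add(add(SSZ, Z), mul(Z, SZ))))))))
  [22] S(S(S(S(mul(SZ, add(add(SSZ, Z), mul(Z, SZ)))))))
  [23] S(S(S(S(add(add(add(SSZ, Z), mul(Z, SZ)), mul(Z, add(add(SSZ, Z), mul(Z, SZ))))))))
  [24] S(S(S(S(add(add(S(add(SZ, Z)), mul(Z, SZ)), mul(Z, add(add(SSZ, Z), mul(Z, SZ))))))))
  [25] S(S(S(S(add(S(add(add(SZ, Z), mul(Z, SZ))), mul(Z, add(add(SSZ, Z), mul(Z, SZ))))))))
  [26] S(S(S(S(S(add(add(add(SZ, Z), mul(Z, SZ)), mul(Z, add(add(SSZ, Z), mul(Z, SZ)))))))))
  [27] S(S(S(S(S(add(add(S(add(Z, Z)), mul(Z, SZ)), mul(Z, add(add(SSZ, Z), mul(Z, SZ)))))))))
  [28] S(S(S(S(S(add(S(add(add(Z, Z), mul(Z, SZ))), mul(Z, add(add(SSZ, Z), mul(Z, SZ)))))))))
  [29] S(S(S(S(S(S(add(add(add(Z, Z), mul(Z, SZ)), mul(Z, add(add(SSZ, Z), mul(Z, SZ))))))))))
  [30] S(S(S(S(S(S(add(add(Z, mul(Z, SZ)), mul(Z, add(add(SSZ, Z), mul(Z, SZ))))))))))
  [31] S(S(S(S(S(S(add(mul(Z, SZ), mul(Z, add(add(SSZ, Z), mul(Z, SZ))))))))))
  [32] S(S(S(S(S(S(add(Z, mul(Z, add(add(SSZ, Z), mul(Z, SZ))))))))))
  [33] S(S(S(S(S(S(mul(Z, add(add(SSZ, Z), mul(Z, SZ)))))))))
  [34] S^6(Z)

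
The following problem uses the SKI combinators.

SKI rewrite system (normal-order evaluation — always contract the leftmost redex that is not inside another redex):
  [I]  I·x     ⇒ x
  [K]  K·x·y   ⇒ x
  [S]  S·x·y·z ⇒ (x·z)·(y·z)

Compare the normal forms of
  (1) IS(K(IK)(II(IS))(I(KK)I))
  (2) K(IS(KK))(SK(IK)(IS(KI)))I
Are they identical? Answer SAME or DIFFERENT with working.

Term A:
  start: IS(K(IK)(II(IS))(I(KK)I))
  →1  S(K(IK)(II(IS))(I(KK)I))
  →2  S(IK(I(KK)I))
  →3  S(K(I(KK)I))
  →4  S(K(KKI))
  →5  S(KK)

Term B:
  start: K(IS(KK))(SK(IK)(IS(KI)))I
  →1  IS(KK)I
  →2  S(KK)I

Answer: DIFFERENT — A ⇓ S(KK), B ⇓ S(KK)I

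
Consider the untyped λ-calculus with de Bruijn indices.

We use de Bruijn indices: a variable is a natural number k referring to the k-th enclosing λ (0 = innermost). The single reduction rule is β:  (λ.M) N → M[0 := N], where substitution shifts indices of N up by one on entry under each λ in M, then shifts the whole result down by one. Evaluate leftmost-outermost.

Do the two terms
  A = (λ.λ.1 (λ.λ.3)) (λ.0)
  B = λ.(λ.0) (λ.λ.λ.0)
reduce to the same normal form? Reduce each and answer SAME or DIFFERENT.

Answer: SAME — A ⇓ λ.λ.λ.λ.0, B ⇓ λ.λ.λ.λ.0

Derivation:
Term A:
  start: (λ.λ.1 (λ.λ.3)) (λ.0)
  step 1: λ.(λ.0) (λ.λ.λ.0)
  step 2: λ.λ.λ.λ.0

Term B:
  start: λ.(λ.0) (λ.λ.λ.0)
  step 1: λ.λ.λ.λ.0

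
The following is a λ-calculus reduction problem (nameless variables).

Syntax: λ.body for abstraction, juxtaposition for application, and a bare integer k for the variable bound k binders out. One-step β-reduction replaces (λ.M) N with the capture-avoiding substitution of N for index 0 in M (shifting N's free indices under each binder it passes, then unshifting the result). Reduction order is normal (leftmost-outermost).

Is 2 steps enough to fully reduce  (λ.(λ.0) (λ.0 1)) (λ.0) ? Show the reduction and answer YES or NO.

  start: (λ.(λ.0) (λ.0 1)) (λ.0)
  [1] (λ.0) (λ.0 (λ.0))
  [2] λ.0 (λ.0)

Answer: YES — reaches normal form λ.0 (λ.0) in 2 ≤ 2 steps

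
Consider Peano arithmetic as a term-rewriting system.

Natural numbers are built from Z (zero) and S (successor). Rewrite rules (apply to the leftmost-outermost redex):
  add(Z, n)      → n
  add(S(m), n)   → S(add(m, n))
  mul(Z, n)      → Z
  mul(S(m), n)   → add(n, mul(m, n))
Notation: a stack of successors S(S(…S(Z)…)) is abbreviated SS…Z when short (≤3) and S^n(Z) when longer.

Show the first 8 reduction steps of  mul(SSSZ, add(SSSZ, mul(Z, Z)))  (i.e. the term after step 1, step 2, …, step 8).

Answer: after 8 steps: S(S(S(add(mul(Z, Z), mul(SSZ, add(SSSZ, mul(Z, Z)))))))

Derivation:
  start: mul(SSSZ, add(SSSZ, mul(Z, Z)))
  [1] add(add(SSSZ, mul(Z, Z)), mul(SSZ, add(SSSZ, mul(Z, Z))))
  [2] add(S(add(SSZ, mul(Z, Z))), mul(SSZ, add(SSSZ, mul(Z, Z))))
  [3] S(add(add(SSZ, mul(Z, Z)), mul(SSZ, add(SSSZ, mul(Z, Z)))))
  [4] S(add(S(add(SZ, mul(Z, Z))), mul(SSZ, add(SSSZ, mul(Z, Z)))))
  [5] S(S(add(add(SZ, mul(Z, Z)), mul(SSZ, add(SSSZ, mul(Z, Z))))))
  [6] S(S(add(S(add(Z, mul(Z, Z))), mul(SSZ, add(SSSZ, mul(Z, Z))))))
  [7] S(S(S(add(add(Z, mul(Z, Z)), mul(SSZ, add(SSSZ, mul(Z, Z)))))))
  [8] S(S(S(add(mul(Z, Z), mul(SSZ, add(SSSZ, mul(Z, Z)))))))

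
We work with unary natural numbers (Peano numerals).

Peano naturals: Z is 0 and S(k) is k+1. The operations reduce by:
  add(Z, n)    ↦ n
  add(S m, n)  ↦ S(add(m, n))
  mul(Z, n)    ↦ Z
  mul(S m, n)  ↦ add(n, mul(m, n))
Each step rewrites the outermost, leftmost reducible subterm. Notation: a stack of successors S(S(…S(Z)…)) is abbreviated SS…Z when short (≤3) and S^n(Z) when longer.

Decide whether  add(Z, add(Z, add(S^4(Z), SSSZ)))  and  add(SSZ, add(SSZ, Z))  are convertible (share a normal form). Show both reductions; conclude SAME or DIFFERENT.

Answer: DIFFERENT — A ⇓ S^7(Z), B ⇓ S^4(Z)

Reduction:
Term A:
  start: add(Z, add(Z, add(S^4(Z), SSSZ)))
  →1  add(Z, add(S^4(Z), SSSZ))
  →2  add(S^4(Z), SSSZ)
  →3  S(add(SSSZ, SSSZ))
  →4  S(S(add(SSZ, SSSZ)))
  →5  S(S(S(add(SZ, SSSZ))))
  →6  S(S(S(S(add(Z, SSSZ)))))
  →7  S^7(Z)

Term B:
  start: add(SSZ, add(SSZ, Z))
  →1  S(add(SZ, add(SSZ, Z)))
  →2  S(S(add(Z, add(SSZ, Z))))
  →3  S(S(add(SSZ, Z)))
  →4  S(S(S(add(SZ, Z))))
  →5  S(S(S(S(add(Z, Z)))))
  →6  S^4(Z)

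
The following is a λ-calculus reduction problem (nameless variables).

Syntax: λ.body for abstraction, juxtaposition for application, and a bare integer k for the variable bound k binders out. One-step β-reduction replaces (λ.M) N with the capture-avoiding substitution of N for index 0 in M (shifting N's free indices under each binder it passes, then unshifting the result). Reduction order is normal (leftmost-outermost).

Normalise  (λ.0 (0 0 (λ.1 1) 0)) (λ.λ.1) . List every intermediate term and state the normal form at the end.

  start: (λ.0 (0 0 (λ.1 1) 0)) (λ.λ.1)
  →1  (λ.λ.1) ((λ.λ.1) (λ.λ.1) (λ.(λ.λ.1) (λ.λ.1)) (λ.λ.1))
  →2  λ.(λ.λ.1) (λ.λ.1) (λ.(λ.λ.1) (λ.λ.1)) (λ.λ.1)
  →3  λ.(λ.λ.λ.1) (λ.(λ.λ.1) (λ.λ.1)) (λ.λ.1)
  →4  λ.(λ.λ.1) (λ.λ.1)
  →5  λ.λ.λ.λ.1

Answer: normal form = λ.λ.λ.λ.1  (in 5 steps)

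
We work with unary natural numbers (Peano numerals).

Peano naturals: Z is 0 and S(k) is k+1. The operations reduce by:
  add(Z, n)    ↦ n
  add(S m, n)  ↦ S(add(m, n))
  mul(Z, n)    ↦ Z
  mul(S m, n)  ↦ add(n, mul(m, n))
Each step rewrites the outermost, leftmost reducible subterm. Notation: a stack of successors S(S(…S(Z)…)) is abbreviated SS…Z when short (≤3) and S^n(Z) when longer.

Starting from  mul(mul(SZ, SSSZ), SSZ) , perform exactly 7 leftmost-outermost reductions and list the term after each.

  start: mul(mul(SZ, SSSZ), SSZ)
  [1] mul(add(SSSZ, mul(Z, SSSZ)), SSZ)
  [2] mul(S(add(SSZ, mul(Z, SSSZ))), SSZ)
  [3] add(SSZ, mul(add(SSZ, mul(Z, SSSZ)), SSZ))
  [4] S(add(SZ, mul(add(SSZ, mul(Z, SSSZ)), SSZ)))
  [5] S(S(add(Z, mul(add(SSZ, mul(Z, SSSZ)), SSZ))))
  [6] S(S(mul(add(SSZ, mul(Z, SSSZ)), SSZ)))
  [7] S(S(mul(S(add(SZ, mul(Z, SSSZ))), SSZ)))

Answer: after 7 steps: S(S(mul(S(add(SZ, mul(Z, SSSZ))), SSZ)))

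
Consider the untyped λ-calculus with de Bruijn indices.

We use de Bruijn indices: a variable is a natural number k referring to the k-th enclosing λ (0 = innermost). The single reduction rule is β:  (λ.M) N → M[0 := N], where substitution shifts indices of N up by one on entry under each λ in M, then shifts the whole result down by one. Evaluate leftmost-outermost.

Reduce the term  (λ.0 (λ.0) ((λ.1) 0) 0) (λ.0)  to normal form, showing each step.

Answer: normal form = λ.0  (in 5 steps)

Derivation:
  start: (λ.0 (λ.0) ((λ.1) 0) 0) (λ.0)
  →1  (λ.0) (λ.0) ((λ.λ.0) (λ.0)) (λ.0)
  →2  (λ.0) ((λ.λ.0) (λ.0)) (λ.0)
  →3  (λ.λ.0) (λ.0) (λ.0)
  →4  (λ.0) (λ.0)
  →5  λ.0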